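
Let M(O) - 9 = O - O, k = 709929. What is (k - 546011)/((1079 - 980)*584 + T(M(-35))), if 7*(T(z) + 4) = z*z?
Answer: 1147426/404765 ≈ 2.8348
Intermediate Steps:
M(O) = 9 (M(O) = 9 + (O - O) = 9 + 0 = 9)
T(z) = -4 + z²/7 (T(z) = -4 + (z*z)/7 = -4 + z²/7)
(k - 546011)/((1079 - 980)*584 + T(M(-35))) = (709929 - 546011)/((1079 - 980)*584 + (-4 + (⅐)*9²)) = 163918/(99*584 + (-4 + (⅐)*81)) = 163918/(57816 + (-4 + 81/7)) = 163918/(57816 + 53/7) = 163918/(404765/7) = 163918*(7/404765) = 1147426/404765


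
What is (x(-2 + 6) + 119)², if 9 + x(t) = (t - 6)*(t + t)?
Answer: 8836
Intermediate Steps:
x(t) = -9 + 2*t*(-6 + t) (x(t) = -9 + (t - 6)*(t + t) = -9 + (-6 + t)*(2*t) = -9 + 2*t*(-6 + t))
(x(-2 + 6) + 119)² = ((-9 - 12*(-2 + 6) + 2*(-2 + 6)²) + 119)² = ((-9 - 12*4 + 2*4²) + 119)² = ((-9 - 48 + 2*16) + 119)² = ((-9 - 48 + 32) + 119)² = (-25 + 119)² = 94² = 8836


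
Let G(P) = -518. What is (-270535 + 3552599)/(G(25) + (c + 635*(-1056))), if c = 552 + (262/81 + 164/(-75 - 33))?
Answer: -265847184/54312467 ≈ -4.8948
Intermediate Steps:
c = 44851/81 (c = 552 + (262*(1/81) + 164/(-108)) = 552 + (262/81 + 164*(-1/108)) = 552 + (262/81 - 41/27) = 552 + 139/81 = 44851/81 ≈ 553.72)
(-270535 + 3552599)/(G(25) + (c + 635*(-1056))) = (-270535 + 3552599)/(-518 + (44851/81 + 635*(-1056))) = 3282064/(-518 + (44851/81 - 670560)) = 3282064/(-518 - 54270509/81) = 3282064/(-54312467/81) = 3282064*(-81/54312467) = -265847184/54312467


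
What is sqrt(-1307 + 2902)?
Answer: sqrt(1595) ≈ 39.937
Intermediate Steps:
sqrt(-1307 + 2902) = sqrt(1595)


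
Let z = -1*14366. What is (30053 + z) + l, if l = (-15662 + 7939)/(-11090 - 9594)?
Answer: 324477631/20684 ≈ 15687.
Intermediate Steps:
z = -14366
l = 7723/20684 (l = -7723/(-20684) = -7723*(-1/20684) = 7723/20684 ≈ 0.37338)
(30053 + z) + l = (30053 - 14366) + 7723/20684 = 15687 + 7723/20684 = 324477631/20684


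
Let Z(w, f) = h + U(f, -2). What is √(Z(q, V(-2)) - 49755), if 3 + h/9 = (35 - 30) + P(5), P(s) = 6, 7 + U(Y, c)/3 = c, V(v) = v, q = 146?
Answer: I*√49710 ≈ 222.96*I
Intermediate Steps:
U(Y, c) = -21 + 3*c
h = 72 (h = -27 + 9*((35 - 30) + 6) = -27 + 9*(5 + 6) = -27 + 9*11 = -27 + 99 = 72)
Z(w, f) = 45 (Z(w, f) = 72 + (-21 + 3*(-2)) = 72 + (-21 - 6) = 72 - 27 = 45)
√(Z(q, V(-2)) - 49755) = √(45 - 49755) = √(-49710) = I*√49710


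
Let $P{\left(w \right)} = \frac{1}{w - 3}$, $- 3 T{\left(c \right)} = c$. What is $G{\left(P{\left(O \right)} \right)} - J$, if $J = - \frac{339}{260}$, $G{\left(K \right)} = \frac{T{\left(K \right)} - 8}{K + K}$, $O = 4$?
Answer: $- \frac{2233}{780} \approx -2.8628$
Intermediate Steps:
$T{\left(c \right)} = - \frac{c}{3}$
$P{\left(w \right)} = \frac{1}{-3 + w}$
$G{\left(K \right)} = \frac{-8 - \frac{K}{3}}{2 K}$ ($G{\left(K \right)} = \frac{- \frac{K}{3} - 8}{K + K} = \frac{-8 - \frac{K}{3}}{2 K}$)
$J = - \frac{339}{260}$ ($J = \left(-339\right) \frac{1}{260} = - \frac{339}{260} \approx -1.3038$)
$G{\left(P{\left(O \right)} \right)} - J = \frac{-24 - \frac{1}{-3 + 4}}{6 \frac{1}{-3 + 4}} - - \frac{339}{260} = \frac{-24 - 1^{-1}}{6 \cdot 1^{-1}} + \frac{339}{260} = \frac{-24 - 1}{6 \cdot 1} + \frac{339}{260} = \frac{1}{6} \cdot 1 \left(-24 - 1\right) + \frac{339}{260} = \frac{1}{6} \cdot 1 \left(-25\right) + \frac{339}{260} = - \frac{25}{6} + \frac{339}{260} = - \frac{2233}{780}$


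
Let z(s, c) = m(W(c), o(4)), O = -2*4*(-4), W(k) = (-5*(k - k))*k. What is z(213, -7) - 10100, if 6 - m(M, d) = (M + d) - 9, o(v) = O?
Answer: -10117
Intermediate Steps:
W(k) = 0 (W(k) = (-5*0)*k = 0*k = 0)
O = 32 (O = -8*(-4) = 32)
o(v) = 32
m(M, d) = 15 - M - d (m(M, d) = 6 - ((M + d) - 9) = 6 - (-9 + M + d) = 6 + (9 - M - d) = 15 - M - d)
z(s, c) = -17 (z(s, c) = 15 - 1*0 - 1*32 = 15 + 0 - 32 = -17)
z(213, -7) - 10100 = -17 - 10100 = -10117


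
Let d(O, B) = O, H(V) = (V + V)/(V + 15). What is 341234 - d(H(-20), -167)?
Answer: 341226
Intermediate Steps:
H(V) = 2*V/(15 + V) (H(V) = (2*V)/(15 + V) = 2*V/(15 + V))
341234 - d(H(-20), -167) = 341234 - 2*(-20)/(15 - 20) = 341234 - 2*(-20)/(-5) = 341234 - 2*(-20)*(-1)/5 = 341234 - 1*8 = 341234 - 8 = 341226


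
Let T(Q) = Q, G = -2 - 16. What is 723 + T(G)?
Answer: 705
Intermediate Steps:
G = -18
723 + T(G) = 723 - 18 = 705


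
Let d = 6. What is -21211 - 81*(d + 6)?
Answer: -22183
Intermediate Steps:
-21211 - 81*(d + 6) = -21211 - 81*(6 + 6) = -21211 - 81*12 = -21211 - 1*972 = -21211 - 972 = -22183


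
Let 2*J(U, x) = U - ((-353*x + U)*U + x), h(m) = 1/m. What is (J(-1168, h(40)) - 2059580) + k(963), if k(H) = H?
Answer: -43943469/16 ≈ -2.7465e+6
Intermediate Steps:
J(U, x) = U/2 - x/2 - U*(U - 353*x)/2 (J(U, x) = (U - ((-353*x + U)*U + x))/2 = (U - ((U - 353*x)*U + x))/2 = (U - (U*(U - 353*x) + x))/2 = (U - (x + U*(U - 353*x)))/2 = (U + (-x - U*(U - 353*x)))/2 = (U - x - U*(U - 353*x))/2 = U/2 - x/2 - U*(U - 353*x)/2)
(J(-1168, h(40)) - 2059580) + k(963) = (((½)*(-1168) - ½/40 - ½*(-1168)² + (353/2)*(-1168)/40) - 2059580) + 963 = ((-584 - ½*1/40 - ½*1364224 + (353/2)*(-1168)*(1/40)) - 2059580) + 963 = ((-584 - 1/80 - 682112 - 25769/5) - 2059580) + 963 = (-11005597/16 - 2059580) + 963 = -43958877/16 + 963 = -43943469/16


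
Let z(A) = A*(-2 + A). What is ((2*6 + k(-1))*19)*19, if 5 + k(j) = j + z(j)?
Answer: 3249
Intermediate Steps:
k(j) = -5 + j + j*(-2 + j) (k(j) = -5 + (j + j*(-2 + j)) = -5 + j + j*(-2 + j))
((2*6 + k(-1))*19)*19 = ((2*6 + (-5 + (-1)² - 1*(-1)))*19)*19 = ((12 + (-5 + 1 + 1))*19)*19 = ((12 - 3)*19)*19 = (9*19)*19 = 171*19 = 3249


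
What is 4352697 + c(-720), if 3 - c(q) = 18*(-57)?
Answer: 4353726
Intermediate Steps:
c(q) = 1029 (c(q) = 3 - 18*(-57) = 3 - 1*(-1026) = 3 + 1026 = 1029)
4352697 + c(-720) = 4352697 + 1029 = 4353726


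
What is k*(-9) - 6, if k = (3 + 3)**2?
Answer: -330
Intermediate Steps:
k = 36 (k = 6**2 = 36)
k*(-9) - 6 = 36*(-9) - 6 = -324 - 6 = -330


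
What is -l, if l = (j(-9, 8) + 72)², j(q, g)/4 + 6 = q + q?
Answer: -576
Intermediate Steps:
j(q, g) = -24 + 8*q (j(q, g) = -24 + 4*(q + q) = -24 + 4*(2*q) = -24 + 8*q)
l = 576 (l = ((-24 + 8*(-9)) + 72)² = ((-24 - 72) + 72)² = (-96 + 72)² = (-24)² = 576)
-l = -1*576 = -576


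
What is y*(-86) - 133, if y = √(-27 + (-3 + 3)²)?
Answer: -133 - 258*I*√3 ≈ -133.0 - 446.87*I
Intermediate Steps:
y = 3*I*√3 (y = √(-27 + 0²) = √(-27 + 0) = √(-27) = 3*I*√3 ≈ 5.1962*I)
y*(-86) - 133 = (3*I*√3)*(-86) - 133 = -258*I*√3 - 133 = -133 - 258*I*√3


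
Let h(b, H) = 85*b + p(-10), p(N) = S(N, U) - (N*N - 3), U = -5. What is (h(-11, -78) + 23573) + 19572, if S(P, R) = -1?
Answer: 42112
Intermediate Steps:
p(N) = 2 - N² (p(N) = -1 - (N*N - 3) = -1 - (N² - 3) = -1 - (-3 + N²) = -1 + (3 - N²) = 2 - N²)
h(b, H) = -98 + 85*b (h(b, H) = 85*b + (2 - 1*(-10)²) = 85*b + (2 - 1*100) = 85*b + (2 - 100) = 85*b - 98 = -98 + 85*b)
(h(-11, -78) + 23573) + 19572 = ((-98 + 85*(-11)) + 23573) + 19572 = ((-98 - 935) + 23573) + 19572 = (-1033 + 23573) + 19572 = 22540 + 19572 = 42112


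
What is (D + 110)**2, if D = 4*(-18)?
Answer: 1444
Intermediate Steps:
D = -72
(D + 110)**2 = (-72 + 110)**2 = 38**2 = 1444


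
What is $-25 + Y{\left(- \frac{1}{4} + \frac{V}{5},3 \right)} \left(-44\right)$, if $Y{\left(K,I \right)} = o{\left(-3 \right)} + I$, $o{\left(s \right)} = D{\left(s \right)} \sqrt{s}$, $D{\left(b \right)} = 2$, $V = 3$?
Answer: $-157 - 88 i \sqrt{3} \approx -157.0 - 152.42 i$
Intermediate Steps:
$o{\left(s \right)} = 2 \sqrt{s}$
$Y{\left(K,I \right)} = I + 2 i \sqrt{3}$ ($Y{\left(K,I \right)} = 2 \sqrt{-3} + I = 2 i \sqrt{3} + I = I + 2 i \sqrt{3}$)
$-25 + Y{\left(- \frac{1}{4} + \frac{V}{5},3 \right)} \left(-44\right) = -25 + \left(3 + 2 i \sqrt{3}\right) \left(-44\right) = -25 - \left(132 + 88 i \sqrt{3}\right) = -157 - 88 i \sqrt{3}$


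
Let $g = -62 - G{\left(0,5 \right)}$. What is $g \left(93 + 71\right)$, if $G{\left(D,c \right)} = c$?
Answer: $-10988$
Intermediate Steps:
$g = -67$ ($g = -62 - 5 = -67$)
$g \left(93 + 71\right) = - 67 \left(93 + 71\right) = \left(-67\right) 164 = -10988$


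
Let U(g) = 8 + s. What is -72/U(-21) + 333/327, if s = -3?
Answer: -7293/545 ≈ -13.382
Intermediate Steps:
U(g) = 5 (U(g) = 8 - 3 = 5)
-72/U(-21) + 333/327 = -72/5 + 333/327 = -72*⅕ + 333*(1/327) = -72/5 + 111/109 = -7293/545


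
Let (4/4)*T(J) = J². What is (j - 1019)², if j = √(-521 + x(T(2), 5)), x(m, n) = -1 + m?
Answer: (1019 - I*√518)² ≈ 1.0378e+6 - 46384.0*I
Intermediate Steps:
T(J) = J²
j = I*√518 (j = √(-521 + (-1 + 2²)) = √(-521 + (-1 + 4)) = √(-521 + 3) = √(-518) = I*√518 ≈ 22.76*I)
(j - 1019)² = (I*√518 - 1019)² = (-1019 + I*√518)²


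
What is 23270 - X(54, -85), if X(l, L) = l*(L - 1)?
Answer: 27914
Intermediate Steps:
X(l, L) = l*(-1 + L)
23270 - X(54, -85) = 23270 - 54*(-1 - 85) = 23270 - 54*(-86) = 23270 - 1*(-4644) = 23270 + 4644 = 27914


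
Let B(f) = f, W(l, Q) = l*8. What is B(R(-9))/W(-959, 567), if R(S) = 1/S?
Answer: 1/69048 ≈ 1.4483e-5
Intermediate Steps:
W(l, Q) = 8*l
B(R(-9))/W(-959, 567) = 1/((-9)*((8*(-959)))) = -1/9/(-7672) = -1/9*(-1/7672) = 1/69048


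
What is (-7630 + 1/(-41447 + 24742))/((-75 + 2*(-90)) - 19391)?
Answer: 127459151/328186430 ≈ 0.38837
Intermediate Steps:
(-7630 + 1/(-41447 + 24742))/((-75 + 2*(-90)) - 19391) = (-7630 + 1/(-16705))/((-75 - 180) - 19391) = (-7630 - 1/16705)/(-255 - 19391) = -127459151/16705/(-19646) = -127459151/16705*(-1/19646) = 127459151/328186430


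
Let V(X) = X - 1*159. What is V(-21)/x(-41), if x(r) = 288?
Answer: -5/8 ≈ -0.62500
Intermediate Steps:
V(X) = -159 + X (V(X) = X - 159 = -159 + X)
V(-21)/x(-41) = (-159 - 21)/288 = -180*1/288 = -5/8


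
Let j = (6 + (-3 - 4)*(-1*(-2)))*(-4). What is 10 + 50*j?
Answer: 1610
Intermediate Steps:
j = 32 (j = (6 - 7*2)*(-4) = (6 - 14)*(-4) = -8*(-4) = 32)
10 + 50*j = 10 + 50*32 = 10 + 1600 = 1610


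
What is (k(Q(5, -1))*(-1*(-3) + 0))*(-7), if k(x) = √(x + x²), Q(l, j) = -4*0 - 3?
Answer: -21*√6 ≈ -51.439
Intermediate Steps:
Q(l, j) = -3 (Q(l, j) = 0 - 3 = -3)
(k(Q(5, -1))*(-1*(-3) + 0))*(-7) = (√(-3*(1 - 3))*(-1*(-3) + 0))*(-7) = (√(-3*(-2))*(3 + 0))*(-7) = (√6*3)*(-7) = (3*√6)*(-7) = -21*√6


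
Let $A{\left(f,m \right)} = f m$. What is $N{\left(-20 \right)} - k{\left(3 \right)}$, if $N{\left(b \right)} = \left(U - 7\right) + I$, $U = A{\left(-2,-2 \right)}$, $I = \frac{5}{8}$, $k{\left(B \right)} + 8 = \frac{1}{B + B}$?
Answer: $\frac{131}{24} \approx 5.4583$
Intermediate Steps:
$k{\left(B \right)} = -8 + \frac{1}{2 B}$ ($k{\left(B \right)} = -8 + \frac{1}{B + B} = -8 + \frac{1}{2 B}$)
$I = \frac{5}{8}$ ($I = 5 \cdot \frac{1}{8} = \frac{5}{8} \approx 0.625$)
$U = 4$ ($U = \left(-2\right) \left(-2\right) = 4$)
$N{\left(b \right)} = - \frac{19}{8}$ ($N{\left(b \right)} = \left(4 - 7\right) + \frac{5}{8} = -3 + \frac{5}{8} = - \frac{19}{8}$)
$N{\left(-20 \right)} - k{\left(3 \right)} = - \frac{19}{8} - \left(-8 + \frac{1}{2 \cdot 3}\right) = - \frac{19}{8} - \left(-8 + \frac{1}{2} \cdot \frac{1}{3}\right) = - \frac{19}{8} - \left(-8 + \frac{1}{6}\right) = - \frac{19}{8} - - \frac{47}{6} = - \frac{19}{8} + \frac{47}{6} = \frac{131}{24}$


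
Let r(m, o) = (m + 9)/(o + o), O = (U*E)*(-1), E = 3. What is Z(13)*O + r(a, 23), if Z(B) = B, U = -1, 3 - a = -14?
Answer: 910/23 ≈ 39.565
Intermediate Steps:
a = 17 (a = 3 - 1*(-14) = 3 + 14 = 17)
O = 3 (O = -1*3*(-1) = -3*(-1) = 3)
r(m, o) = (9 + m)/(2*o) (r(m, o) = (9 + m)/((2*o)) = (9 + m)*(1/(2*o)) = (9 + m)/(2*o))
Z(13)*O + r(a, 23) = 13*3 + (1/2)*(9 + 17)/23 = 39 + (1/2)*(1/23)*26 = 39 + 13/23 = 910/23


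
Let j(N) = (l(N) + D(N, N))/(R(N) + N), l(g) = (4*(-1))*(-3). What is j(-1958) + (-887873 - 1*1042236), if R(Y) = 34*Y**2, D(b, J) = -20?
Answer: -125791011227985/65173009 ≈ -1.9301e+6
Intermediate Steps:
l(g) = 12 (l(g) = -4*(-3) = 12)
j(N) = -8/(N + 34*N**2) (j(N) = (12 - 20)/(34*N**2 + N) = -8/(N + 34*N**2))
j(-1958) + (-887873 - 1*1042236) = -8/(-1958*(1 + 34*(-1958))) + (-887873 - 1*1042236) = -8*(-1/1958)/(1 - 66572) + (-887873 - 1042236) = -8*(-1/1958)/(-66571) - 1930109 = -8*(-1/1958)*(-1/66571) - 1930109 = -4/65173009 - 1930109 = -125791011227985/65173009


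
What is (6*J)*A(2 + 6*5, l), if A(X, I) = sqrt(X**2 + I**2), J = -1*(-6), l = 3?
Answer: 36*sqrt(1033) ≈ 1157.1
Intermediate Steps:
J = 6
A(X, I) = sqrt(I**2 + X**2)
(6*J)*A(2 + 6*5, l) = (6*6)*sqrt(3**2 + (2 + 6*5)**2) = 36*sqrt(9 + (2 + 30)**2) = 36*sqrt(9 + 32**2) = 36*sqrt(9 + 1024) = 36*sqrt(1033)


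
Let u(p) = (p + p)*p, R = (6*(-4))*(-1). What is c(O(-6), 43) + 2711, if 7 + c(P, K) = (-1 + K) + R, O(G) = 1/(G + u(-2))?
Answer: 2770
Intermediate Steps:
R = 24 (R = -24*(-1) = 24)
u(p) = 2*p² (u(p) = (2*p)*p = 2*p²)
O(G) = 1/(8 + G) (O(G) = 1/(G + 2*(-2)²) = 1/(G + 2*4) = 1/(G + 8) = 1/(8 + G))
c(P, K) = 16 + K (c(P, K) = -7 + ((-1 + K) + 24) = -7 + (23 + K) = 16 + K)
c(O(-6), 43) + 2711 = (16 + 43) + 2711 = 59 + 2711 = 2770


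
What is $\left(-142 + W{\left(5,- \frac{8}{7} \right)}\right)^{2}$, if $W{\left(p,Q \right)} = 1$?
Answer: $19881$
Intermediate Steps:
$\left(-142 + W{\left(5,- \frac{8}{7} \right)}\right)^{2} = \left(-142 + 1\right)^{2} = \left(-141\right)^{2} = 19881$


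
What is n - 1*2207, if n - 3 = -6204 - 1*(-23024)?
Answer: 14616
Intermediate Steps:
n = 16823 (n = 3 + (-6204 - 1*(-23024)) = 3 + (-6204 + 23024) = 3 + 16820 = 16823)
n - 1*2207 = 16823 - 1*2207 = 16823 - 2207 = 14616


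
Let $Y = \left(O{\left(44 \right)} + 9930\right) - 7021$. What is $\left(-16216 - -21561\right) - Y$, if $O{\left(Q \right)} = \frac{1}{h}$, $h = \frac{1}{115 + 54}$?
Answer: $2267$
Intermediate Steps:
$h = \frac{1}{169} \approx 0.0059172$
$O{\left(Q \right)} = 169$ ($O{\left(Q \right)} = \frac{1}{\frac{1}{169}} = 169$)
$Y = 3078$ ($Y = \left(169 + 9930\right) - 7021 = 10099 - 7021 = 3078$)
$\left(-16216 - -21561\right) - Y = \left(-16216 - -21561\right) - 3078 = \left(-16216 + 21561\right) - 3078 = 5345 - 3078 = 2267$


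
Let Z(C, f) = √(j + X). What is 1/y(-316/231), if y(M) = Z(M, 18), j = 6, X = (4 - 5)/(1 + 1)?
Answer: √22/11 ≈ 0.42640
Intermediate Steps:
X = -½ (X = -1/2 = -1*½ = -½ ≈ -0.50000)
Z(C, f) = √22/2 (Z(C, f) = √(6 - ½) = √(11/2) = √22/2)
y(M) = √22/2
1/y(-316/231) = 1/(√22/2) = √22/11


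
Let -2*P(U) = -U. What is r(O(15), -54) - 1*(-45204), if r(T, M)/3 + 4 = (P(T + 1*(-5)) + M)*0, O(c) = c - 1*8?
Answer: 45192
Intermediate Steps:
O(c) = -8 + c (O(c) = c - 8 = -8 + c)
P(U) = U/2 (P(U) = -(-1)*U/2 = U/2)
r(T, M) = -12 (r(T, M) = -12 + 3*(((T + 1*(-5))/2 + M)*0) = -12 + 3*(((T - 5)/2 + M)*0) = -12 + 3*(((-5 + T)/2 + M)*0) = -12 + 3*(((-5/2 + T/2) + M)*0) = -12 + 3*((-5/2 + M + T/2)*0) = -12 + 3*0 = -12 + 0 = -12)
r(O(15), -54) - 1*(-45204) = -12 - 1*(-45204) = -12 + 45204 = 45192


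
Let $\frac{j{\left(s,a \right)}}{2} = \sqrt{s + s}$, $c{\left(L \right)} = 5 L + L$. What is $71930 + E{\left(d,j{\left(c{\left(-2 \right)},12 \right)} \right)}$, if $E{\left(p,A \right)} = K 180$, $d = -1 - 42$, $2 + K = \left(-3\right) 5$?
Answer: $68870$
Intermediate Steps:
$K = -17$ ($K = -2 - 15 = -17$)
$c{\left(L \right)} = 6 L$
$d = -43$ ($d = -1 - 42 = -43$)
$j{\left(s,a \right)} = 2 \sqrt{2} \sqrt{s}$ ($j{\left(s,a \right)} = 2 \sqrt{s + s} = 2 \sqrt{2 s} = 2 \sqrt{2} \sqrt{s}$)
$E{\left(p,A \right)} = -3060$ ($E{\left(p,A \right)} = \left(-17\right) 180 = -3060$)
$71930 + E{\left(d,j{\left(c{\left(-2 \right)},12 \right)} \right)} = 71930 - 3060 = 68870$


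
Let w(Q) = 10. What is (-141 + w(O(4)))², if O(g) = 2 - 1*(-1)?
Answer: 17161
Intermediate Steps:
O(g) = 3 (O(g) = 2 + 1 = 3)
(-141 + w(O(4)))² = (-141 + 10)² = (-131)² = 17161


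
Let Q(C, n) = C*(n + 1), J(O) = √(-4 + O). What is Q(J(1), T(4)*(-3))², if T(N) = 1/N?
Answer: -3/16 ≈ -0.18750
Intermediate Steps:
Q(C, n) = C*(1 + n)
Q(J(1), T(4)*(-3))² = (√(-4 + 1)*(1 - 3/4))² = (√(-3)*(1 + (¼)*(-3)))² = ((I*√3)*(1 - ¾))² = ((I*√3)*(¼))² = (I*√3/4)² = -3/16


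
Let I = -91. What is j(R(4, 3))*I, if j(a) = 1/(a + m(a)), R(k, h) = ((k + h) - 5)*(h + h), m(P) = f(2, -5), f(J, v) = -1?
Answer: -91/11 ≈ -8.2727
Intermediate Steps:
m(P) = -1
R(k, h) = 2*h*(-5 + h + k) (R(k, h) = ((h + k) - 5)*(2*h) = (-5 + h + k)*(2*h) = 2*h*(-5 + h + k))
j(a) = 1/(-1 + a) (j(a) = 1/(a - 1) = 1/(-1 + a))
j(R(4, 3))*I = -91/(-1 + 2*3*(-5 + 3 + 4)) = -91/(-1 + 2*3*2) = -91/(-1 + 12) = -91/11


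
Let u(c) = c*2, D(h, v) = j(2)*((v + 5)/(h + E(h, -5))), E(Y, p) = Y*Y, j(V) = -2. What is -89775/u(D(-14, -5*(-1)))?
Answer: 1633905/4 ≈ 4.0848e+5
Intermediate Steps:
E(Y, p) = Y²
D(h, v) = -2*(5 + v)/(h + h²) (D(h, v) = -2*(v + 5)/(h + h²) = -2*(5 + v)/(h + h²))
u(c) = 2*c
-89775/u(D(-14, -5*(-1))) = -89775*(-7*(1 - 14)/(2*(-5 - (-5)*(-1)))) = -89775*91/(2*(-5 - 1*5)) = -89775*91/(2*(-5 - 5)) = -89775/(2*(2*(-1/14)*(-1/13)*(-10))) = -89775/(2*(-10/91)) = -89775/(-20/91) = -89775*(-91/20) = 1633905/4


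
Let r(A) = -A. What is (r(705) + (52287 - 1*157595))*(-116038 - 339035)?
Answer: 48243653949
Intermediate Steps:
(r(705) + (52287 - 1*157595))*(-116038 - 339035) = (-1*705 + (52287 - 1*157595))*(-116038 - 339035) = (-705 + (52287 - 157595))*(-455073) = (-705 - 105308)*(-455073) = -106013*(-455073) = 48243653949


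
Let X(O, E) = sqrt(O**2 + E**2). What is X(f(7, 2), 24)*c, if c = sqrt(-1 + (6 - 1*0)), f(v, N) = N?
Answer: 10*sqrt(29) ≈ 53.852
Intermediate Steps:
X(O, E) = sqrt(E**2 + O**2)
c = sqrt(5) (c = sqrt(-1 + (6 + 0)) = sqrt(-1 + 6) = sqrt(5) ≈ 2.2361)
X(f(7, 2), 24)*c = sqrt(24**2 + 2**2)*sqrt(5) = sqrt(576 + 4)*sqrt(5) = sqrt(580)*sqrt(5) = (2*sqrt(145))*sqrt(5) = 10*sqrt(29)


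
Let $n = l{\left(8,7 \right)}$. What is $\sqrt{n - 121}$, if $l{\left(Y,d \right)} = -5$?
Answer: $3 i \sqrt{14} \approx 11.225 i$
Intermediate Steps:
$n = -5$
$\sqrt{n - 121} = \sqrt{-5 - 121} = \sqrt{-126} = 3 i \sqrt{14}$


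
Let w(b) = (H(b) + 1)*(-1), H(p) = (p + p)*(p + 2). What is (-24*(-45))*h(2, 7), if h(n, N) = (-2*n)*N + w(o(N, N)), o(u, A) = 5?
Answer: -106920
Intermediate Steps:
H(p) = 2*p*(2 + p) (H(p) = (2*p)*(2 + p) = 2*p*(2 + p))
w(b) = -1 - 2*b*(2 + b) (w(b) = (2*b*(2 + b) + 1)*(-1) = (1 + 2*b*(2 + b))*(-1) = -1 - 2*b*(2 + b))
h(n, N) = -71 - 2*N*n (h(n, N) = (-2*n)*N + (-1 - 2*5*(2 + 5)) = -2*N*n + (-1 - 2*5*7) = -2*N*n + (-1 - 70) = -2*N*n - 71 = -71 - 2*N*n)
(-24*(-45))*h(2, 7) = (-24*(-45))*(-71 - 2*7*2) = 1080*(-71 - 28) = 1080*(-99) = -106920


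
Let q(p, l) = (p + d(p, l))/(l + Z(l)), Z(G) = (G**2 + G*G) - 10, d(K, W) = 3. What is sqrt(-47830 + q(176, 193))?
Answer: I*sqrt(266759938360731)/74681 ≈ 218.7*I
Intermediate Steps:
Z(G) = -10 + 2*G**2 (Z(G) = (G**2 + G**2) - 10 = 2*G**2 - 10 = -10 + 2*G**2)
q(p, l) = (3 + p)/(-10 + l + 2*l**2) (q(p, l) = (p + 3)/(l + (-10 + 2*l**2)) = (3 + p)/(-10 + l + 2*l**2))
sqrt(-47830 + q(176, 193)) = sqrt(-47830 + (3 + 176)/(-10 + 193 + 2*193**2)) = sqrt(-47830 + 179/(-10 + 193 + 2*37249)) = sqrt(-47830 + 179/(-10 + 193 + 74498)) = sqrt(-47830 + 179/74681) = sqrt(-3571992051/74681) = I*sqrt(266759938360731)/74681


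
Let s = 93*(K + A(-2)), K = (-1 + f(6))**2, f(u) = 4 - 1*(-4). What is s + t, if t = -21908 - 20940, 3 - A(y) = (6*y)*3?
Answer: -34664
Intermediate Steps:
f(u) = 8 (f(u) = 4 + 4 = 8)
A(y) = 3 - 18*y (A(y) = 3 - 6*y*3 = 3 - 18*y)
K = 49 (K = (-1 + 8)**2 = 7**2 = 49)
t = -42848
s = 8184 (s = 93*(49 + (3 - 18*(-2))) = 93*(49 + (3 + 36)) = 93*(49 + 39) = 93*88 = 8184)
s + t = 8184 - 42848 = -34664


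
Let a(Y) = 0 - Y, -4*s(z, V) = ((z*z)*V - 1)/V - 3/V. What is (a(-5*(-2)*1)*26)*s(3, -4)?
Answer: 650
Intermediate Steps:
s(z, V) = 3/(4*V) - (-1 + V*z**2)/(4*V) (s(z, V) = -(((z*z)*V - 1)/V - 3/V)/4 = -((z**2*V - 1)/V - 3/V)/4 = -((V*z**2 - 1)/V - 3/V)/4 = -((-1 + V*z**2)/V - 3/V)/4 = -(-3/V + (-1 + V*z**2)/V)/4 = 3/(4*V) - (-1 + V*z**2)/(4*V))
a(Y) = -Y
(a(-5*(-2)*1)*26)*s(3, -4) = (-(-5*(-2))*26)*(1/(-4) - 1/4*3**2) = (-10*26)*(-1/4 - 1/4*9) = (-1*10*26)*(-1/4 - 9/4) = -10*26*(-5/2) = -260*(-5/2) = 650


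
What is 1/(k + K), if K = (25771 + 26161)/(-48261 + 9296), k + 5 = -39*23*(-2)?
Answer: 38965/69656453 ≈ 0.00055939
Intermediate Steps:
k = 1789 (k = -5 - 39*23*(-2) = -5 - 897*(-2) = -5 + 1794 = 1789)
K = -51932/38965 (K = 51932/(-38965) = 51932*(-1/38965) = -51932/38965 ≈ -1.3328)
1/(k + K) = 1/(1789 - 51932/38965) = 1/(69656453/38965) = 38965/69656453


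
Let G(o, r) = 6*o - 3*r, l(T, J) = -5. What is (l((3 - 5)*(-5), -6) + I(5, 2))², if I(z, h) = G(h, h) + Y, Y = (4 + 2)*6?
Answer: 1369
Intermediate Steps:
G(o, r) = -3*r + 6*o
Y = 36 (Y = 6*6 = 36)
I(z, h) = 36 + 3*h (I(z, h) = (-3*h + 6*h) + 36 = 3*h + 36 = 36 + 3*h)
(l((3 - 5)*(-5), -6) + I(5, 2))² = (-5 + (36 + 3*2))² = (-5 + (36 + 6))² = (-5 + 42)² = 37² = 1369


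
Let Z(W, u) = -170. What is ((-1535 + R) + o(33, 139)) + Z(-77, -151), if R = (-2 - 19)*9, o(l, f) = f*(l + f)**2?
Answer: 4110282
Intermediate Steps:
o(l, f) = f*(f + l)**2
R = -189 (R = -21*9 = -189)
((-1535 + R) + o(33, 139)) + Z(-77, -151) = ((-1535 - 189) + 139*(139 + 33)**2) - 170 = (-1724 + 139*172**2) - 170 = (-1724 + 139*29584) - 170 = (-1724 + 4112176) - 170 = 4110452 - 170 = 4110282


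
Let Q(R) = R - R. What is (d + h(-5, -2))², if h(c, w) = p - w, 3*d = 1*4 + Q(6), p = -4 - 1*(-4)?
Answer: 100/9 ≈ 11.111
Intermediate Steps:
Q(R) = 0
p = 0 (p = -4 + 4 = 0)
d = 4/3 (d = (1*4 + 0)/3 = (4 + 0)/3 = (⅓)*4 = 4/3 ≈ 1.3333)
h(c, w) = -w (h(c, w) = 0 - w = -w)
(d + h(-5, -2))² = (4/3 - 1*(-2))² = (4/3 + 2)² = (10/3)² = 100/9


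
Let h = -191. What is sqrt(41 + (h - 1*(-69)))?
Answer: 9*I ≈ 9.0*I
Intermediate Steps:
sqrt(41 + (h - 1*(-69))) = sqrt(41 + (-191 - 1*(-69))) = sqrt(41 + (-191 + 69)) = sqrt(41 - 122) = sqrt(-81) = 9*I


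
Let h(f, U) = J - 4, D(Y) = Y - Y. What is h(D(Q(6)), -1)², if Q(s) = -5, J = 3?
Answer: 1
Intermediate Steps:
D(Y) = 0
h(f, U) = -1 (h(f, U) = 3 - 4 = -1)
h(D(Q(6)), -1)² = (-1)² = 1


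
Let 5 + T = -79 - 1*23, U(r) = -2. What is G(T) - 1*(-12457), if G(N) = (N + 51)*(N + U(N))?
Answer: 18561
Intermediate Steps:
T = -107 (T = -5 + (-79 - 1*23) = -5 + (-79 - 23) = -5 - 102 = -107)
G(N) = (-2 + N)*(51 + N) (G(N) = (N + 51)*(N - 2) = (51 + N)*(-2 + N) = (-2 + N)*(51 + N))
G(T) - 1*(-12457) = (-102 + (-107)² + 49*(-107)) - 1*(-12457) = (-102 + 11449 - 5243) + 12457 = 6104 + 12457 = 18561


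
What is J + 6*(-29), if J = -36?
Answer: -210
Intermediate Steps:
J + 6*(-29) = -36 + 6*(-29) = -36 - 174 = -210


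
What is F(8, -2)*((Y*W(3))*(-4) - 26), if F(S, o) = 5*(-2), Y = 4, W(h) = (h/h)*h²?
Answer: 1700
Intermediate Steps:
W(h) = h² (W(h) = 1*h² = h²)
F(S, o) = -10
F(8, -2)*((Y*W(3))*(-4) - 26) = -10*((4*3²)*(-4) - 26) = -10*((4*9)*(-4) - 26) = -10*(36*(-4) - 26) = -10*(-144 - 26) = -10*(-170) = 1700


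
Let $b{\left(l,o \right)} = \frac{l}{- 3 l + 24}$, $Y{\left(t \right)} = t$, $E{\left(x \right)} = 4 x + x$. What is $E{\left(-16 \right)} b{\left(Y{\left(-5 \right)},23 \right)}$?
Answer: $\frac{400}{39} \approx 10.256$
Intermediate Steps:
$E{\left(x \right)} = 5 x$
$b{\left(l,o \right)} = \frac{l}{24 - 3 l}$
$E{\left(-16 \right)} b{\left(Y{\left(-5 \right)},23 \right)} = 5 \left(-16\right) \left(\left(-1\right) \left(-5\right) \frac{1}{-24 + 3 \left(-5\right)}\right) = - 80 \left(\left(-1\right) \left(-5\right) \frac{1}{-24 - 15}\right) = - 80 \left(\left(-1\right) \left(-5\right) \frac{1}{-39}\right) = - 80 \left(\left(-1\right) \left(-5\right) \left(- \frac{1}{39}\right)\right) = \left(-80\right) \left(- \frac{5}{39}\right) = \frac{400}{39}$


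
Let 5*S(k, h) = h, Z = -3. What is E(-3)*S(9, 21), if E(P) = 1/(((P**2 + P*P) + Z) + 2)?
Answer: 21/85 ≈ 0.24706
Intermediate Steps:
S(k, h) = h/5
E(P) = 1/(-1 + 2*P**2) (E(P) = 1/(((P**2 + P*P) - 3) + 2) = 1/(((P**2 + P**2) - 3) + 2) = 1/((2*P**2 - 3) + 2) = 1/((-3 + 2*P**2) + 2) = 1/(-1 + 2*P**2))
E(-3)*S(9, 21) = ((1/5)*21)/(-1 + 2*(-3)**2) = (21/5)/(-1 + 2*9) = (21/5)/(-1 + 18) = (21/5)/17 = (1/17)*(21/5) = 21/85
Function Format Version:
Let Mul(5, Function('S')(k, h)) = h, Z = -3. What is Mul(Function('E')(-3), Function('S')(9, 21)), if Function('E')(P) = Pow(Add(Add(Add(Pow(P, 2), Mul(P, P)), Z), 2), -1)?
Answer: Rational(21, 85) ≈ 0.24706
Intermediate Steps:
Function('S')(k, h) = Mul(Rational(1, 5), h)
Function('E')(P) = Pow(Add(-1, Mul(2, Pow(P, 2))), -1) (Function('E')(P) = Pow(Add(Add(Add(Pow(P, 2), Mul(P, P)), -3), 2), -1) = Pow(Add(Add(Add(Pow(P, 2), Pow(P, 2)), -3), 2), -1) = Pow(Add(Add(Mul(2, Pow(P, 2)), -3), 2), -1) = Pow(Add(Add(-3, Mul(2, Pow(P, 2))), 2), -1) = Pow(Add(-1, Mul(2, Pow(P, 2))), -1))
Mul(Function('E')(-3), Function('S')(9, 21)) = Mul(Pow(Add(-1, Mul(2, Pow(-3, 2))), -1), Mul(Rational(1, 5), 21)) = Mul(Pow(Add(-1, Mul(2, 9)), -1), Rational(21, 5)) = Mul(Pow(Add(-1, 18), -1), Rational(21, 5)) = Mul(Pow(17, -1), Rational(21, 5)) = Mul(Rational(1, 17), Rational(21, 5)) = Rational(21, 85)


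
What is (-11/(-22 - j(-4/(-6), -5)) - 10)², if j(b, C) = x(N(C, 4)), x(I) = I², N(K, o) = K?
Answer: 210681/2209 ≈ 95.374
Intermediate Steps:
j(b, C) = C²
(-11/(-22 - j(-4/(-6), -5)) - 10)² = (-11/(-22 - 1*(-5)²) - 10)² = (-11/(-22 - 1*25) - 10)² = (-11/(-22 - 25) - 10)² = (-11/(-47) - 10)² = (-11*(-1/47) - 10)² = (11/47 - 10)² = (-459/47)² = 210681/2209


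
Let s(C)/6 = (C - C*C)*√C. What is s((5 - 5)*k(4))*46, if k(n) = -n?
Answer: 0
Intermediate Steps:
s(C) = 6*√C*(C - C²) (s(C) = 6*((C - C*C)*√C) = 6*((C - C²)*√C) = 6*(√C*(C - C²)) = 6*√C*(C - C²))
s((5 - 5)*k(4))*46 = (6*((5 - 5)*(-1*4))^(3/2)*(1 - (5 - 5)*(-1*4)))*46 = (6*(0*(-4))^(3/2)*(1 - 0*(-4)))*46 = (6*0^(3/2)*(1 - 1*0))*46 = (6*0*(1 + 0))*46 = (6*0*1)*46 = 0*46 = 0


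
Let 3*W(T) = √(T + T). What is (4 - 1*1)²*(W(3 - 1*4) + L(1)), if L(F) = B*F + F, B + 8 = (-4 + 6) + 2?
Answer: -27 + 3*I*√2 ≈ -27.0 + 4.2426*I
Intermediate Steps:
B = -4 (B = -8 + ((-4 + 6) + 2) = -8 + (2 + 2) = -8 + 4 = -4)
W(T) = √2*√T/3 (W(T) = √(T + T)/3 = √(2*T)/3 = (√2*√T)/3 = √2*√T/3)
L(F) = -3*F (L(F) = -4*F + F = -3*F)
(4 - 1*1)²*(W(3 - 1*4) + L(1)) = (4 - 1*1)²*(√2*√(3 - 1*4)/3 - 3*1) = (4 - 1)²*(√2*√(3 - 4)/3 - 3) = 3²*(√2*√(-1)/3 - 3) = 9*(√2*I/3 - 3) = 9*(I*√2/3 - 3) = 9*(-3 + I*√2/3) = -27 + 3*I*√2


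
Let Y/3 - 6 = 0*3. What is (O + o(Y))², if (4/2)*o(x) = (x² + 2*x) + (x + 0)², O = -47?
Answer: 87025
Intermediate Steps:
Y = 18 (Y = 18 + 3*(0*3) = 18 + 3*0 = 18 + 0 = 18)
o(x) = x + x² (o(x) = ((x² + 2*x) + (x + 0)²)/2 = ((x² + 2*x) + x²)/2 = (2*x + 2*x²)/2 = x + x²)
(O + o(Y))² = (-47 + 18*(1 + 18))² = (-47 + 18*19)² = (-47 + 342)² = 295² = 87025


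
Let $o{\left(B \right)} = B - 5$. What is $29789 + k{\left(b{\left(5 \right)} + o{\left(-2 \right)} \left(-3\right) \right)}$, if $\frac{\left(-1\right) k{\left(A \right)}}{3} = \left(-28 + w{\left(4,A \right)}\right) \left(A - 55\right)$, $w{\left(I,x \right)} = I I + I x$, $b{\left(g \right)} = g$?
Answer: $37793$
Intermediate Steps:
$w{\left(I,x \right)} = I^{2} + I x$
$o{\left(B \right)} = -5 + B$
$k{\left(A \right)} = - 3 \left(-55 + A\right) \left(-12 + 4 A\right)$ ($k{\left(A \right)} = - 3 \left(-28 + 4 \left(4 + A\right)\right) \left(A - 55\right) = - 3 \left(-28 + \left(16 + 4 A\right)\right) \left(-55 + A\right) = - 3 \left(-12 + 4 A\right) \left(-55 + A\right) = - 3 \left(-55 + A\right) \left(-12 + 4 A\right)$)
$29789 + k{\left(b{\left(5 \right)} + o{\left(-2 \right)} \left(-3\right) \right)} = 29789 - \left(1980 - 696 \left(5 + \left(-5 - 2\right) \left(-3\right)\right) + 12 \left(5 + \left(-5 - 2\right) \left(-3\right)\right)^{2}\right) = 29789 - \left(1980 - 696 \left(5 - -21\right) + 12 \left(5 - -21\right)^{2}\right) = 29789 - \left(1980 - 696 \left(5 + 21\right) + 12 \left(5 + 21\right)^{2}\right) = 29789 - \left(-16116 + 8112\right) = 29789 - -8004 = 29789 + 8004 = 37793$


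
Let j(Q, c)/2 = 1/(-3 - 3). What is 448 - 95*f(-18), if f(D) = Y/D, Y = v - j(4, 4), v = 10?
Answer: 27137/54 ≈ 502.54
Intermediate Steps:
j(Q, c) = -⅓ (j(Q, c) = 2/(-3 - 3) = 2/(-6) = 2*(-⅙) = -⅓)
Y = 31/3 (Y = 10 - 1*(-⅓) = 10 + ⅓ = 31/3 ≈ 10.333)
f(D) = 31/(3*D)
448 - 95*f(-18) = 448 - 2945/(3*(-18)) = 448 - 2945*(-1)/(3*18) = 448 - 95*(-31/54) = 448 + 2945/54 = 27137/54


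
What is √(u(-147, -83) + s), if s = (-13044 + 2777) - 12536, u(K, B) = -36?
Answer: I*√22839 ≈ 151.13*I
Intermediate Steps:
s = -22803 (s = -10267 - 12536 = -22803)
√(u(-147, -83) + s) = √(-36 - 22803) = √(-22839) = I*√22839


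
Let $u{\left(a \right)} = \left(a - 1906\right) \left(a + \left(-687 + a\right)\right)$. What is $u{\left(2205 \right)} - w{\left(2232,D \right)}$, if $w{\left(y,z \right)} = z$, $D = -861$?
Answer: $1114038$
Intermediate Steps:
$u{\left(a \right)} = \left(-1906 + a\right) \left(-687 + 2 a\right)$
$u{\left(2205 \right)} - w{\left(2232,D \right)} = \left(1309422 - 9920295 + 2 \cdot 2205^{2}\right) - -861 = \left(1309422 - 9920295 + 2 \cdot 4862025\right) + 861 = \left(1309422 - 9920295 + 9724050\right) + 861 = 1113177 + 861 = 1114038$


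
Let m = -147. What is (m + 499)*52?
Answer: 18304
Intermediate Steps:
(m + 499)*52 = (-147 + 499)*52 = 352*52 = 18304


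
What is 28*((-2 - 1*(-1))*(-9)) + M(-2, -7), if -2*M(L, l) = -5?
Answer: 509/2 ≈ 254.50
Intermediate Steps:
M(L, l) = 5/2 (M(L, l) = -½*(-5) = 5/2)
28*((-2 - 1*(-1))*(-9)) + M(-2, -7) = 28*((-2 - 1*(-1))*(-9)) + 5/2 = 28*((-2 + 1)*(-9)) + 5/2 = 28*(-1*(-9)) + 5/2 = 28*9 + 5/2 = 252 + 5/2 = 509/2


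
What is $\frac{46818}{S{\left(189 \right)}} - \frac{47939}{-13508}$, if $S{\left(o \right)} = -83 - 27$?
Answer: $- \frac{28506557}{67540} \approx -422.07$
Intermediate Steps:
$S{\left(o \right)} = -110$ ($S{\left(o \right)} = -83 - 27 = -110$)
$\frac{46818}{S{\left(189 \right)}} - \frac{47939}{-13508} = \frac{46818}{-110} - \frac{47939}{-13508} = 46818 \left(- \frac{1}{110}\right) - - \frac{47939}{13508} = - \frac{23409}{55} + \frac{47939}{13508} = - \frac{28506557}{67540}$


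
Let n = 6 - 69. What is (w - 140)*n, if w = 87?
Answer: 3339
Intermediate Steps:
n = -63
(w - 140)*n = (87 - 140)*(-63) = -53*(-63) = 3339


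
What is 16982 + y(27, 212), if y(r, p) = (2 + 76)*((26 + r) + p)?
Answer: 37652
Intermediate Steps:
y(r, p) = 2028 + 78*p + 78*r (y(r, p) = 78*(26 + p + r) = 2028 + 78*p + 78*r)
16982 + y(27, 212) = 16982 + (2028 + 78*212 + 78*27) = 16982 + (2028 + 16536 + 2106) = 16982 + 20670 = 37652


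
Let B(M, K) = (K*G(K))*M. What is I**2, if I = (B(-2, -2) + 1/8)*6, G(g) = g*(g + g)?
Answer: 594441/16 ≈ 37153.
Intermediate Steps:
G(g) = 2*g**2 (G(g) = g*(2*g) = 2*g**2)
B(M, K) = 2*M*K**3 (B(M, K) = (K*(2*K**2))*M = (2*K**3)*M = 2*M*K**3)
I = 771/4 (I = (2*(-2)*(-2)**3 + 1/8)*6 = (2*(-2)*(-8) + 1*(1/8))*6 = (32 + 1/8)*6 = (257/8)*6 = 771/4 ≈ 192.75)
I**2 = (771/4)**2 = 594441/16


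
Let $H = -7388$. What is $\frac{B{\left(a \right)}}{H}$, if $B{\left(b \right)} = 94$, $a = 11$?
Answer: $- \frac{47}{3694} \approx -0.012723$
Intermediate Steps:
$\frac{B{\left(a \right)}}{H} = \frac{94}{-7388} = 94 \left(- \frac{1}{7388}\right) = - \frac{47}{3694}$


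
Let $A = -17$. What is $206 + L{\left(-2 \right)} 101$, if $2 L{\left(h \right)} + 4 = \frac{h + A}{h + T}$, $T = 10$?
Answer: $- \frac{1855}{16} \approx -115.94$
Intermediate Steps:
$L{\left(h \right)} = -2 + \frac{-17 + h}{2 \left(10 + h\right)}$ ($L{\left(h \right)} = -2 + \frac{\left(h - 17\right) \frac{1}{h + 10}}{2} = -2 + \frac{\left(-17 + h\right) \frac{1}{10 + h}}{2} = -2 + \frac{\frac{1}{10 + h} \left(-17 + h\right)}{2} = -2 + \frac{-17 + h}{2 \left(10 + h\right)}$)
$206 + L{\left(-2 \right)} 101 = 206 + \frac{3 \left(-19 - -2\right)}{2 \left(10 - 2\right)} 101 = 206 + \frac{3 \left(-19 + 2\right)}{2 \cdot 8} \cdot 101 = 206 + \frac{3}{2} \cdot \frac{1}{8} \left(-17\right) 101 = 206 - \frac{5151}{16} = - \frac{1855}{16}$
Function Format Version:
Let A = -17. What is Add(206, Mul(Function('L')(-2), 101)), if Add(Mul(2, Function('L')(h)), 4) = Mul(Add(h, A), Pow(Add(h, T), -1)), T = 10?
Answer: Rational(-1855, 16) ≈ -115.94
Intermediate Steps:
Function('L')(h) = Add(-2, Mul(Rational(1, 2), Pow(Add(10, h), -1), Add(-17, h))) (Function('L')(h) = Add(-2, Mul(Rational(1, 2), Mul(Add(h, -17), Pow(Add(h, 10), -1)))) = Add(-2, Mul(Rational(1, 2), Mul(Add(-17, h), Pow(Add(10, h), -1)))) = Add(-2, Mul(Rational(1, 2), Mul(Pow(Add(10, h), -1), Add(-17, h)))) = Add(-2, Mul(Rational(1, 2), Pow(Add(10, h), -1), Add(-17, h))))
Add(206, Mul(Function('L')(-2), 101)) = Add(206, Mul(Mul(Rational(3, 2), Pow(Add(10, -2), -1), Add(-19, Mul(-1, -2))), 101)) = Add(206, Mul(Mul(Rational(3, 2), Pow(8, -1), Add(-19, 2)), 101)) = Add(206, Mul(Mul(Rational(3, 2), Rational(1, 8), -17), 101)) = Add(206, Mul(Rational(-51, 16), 101)) = Add(206, Rational(-5151, 16)) = Rational(-1855, 16)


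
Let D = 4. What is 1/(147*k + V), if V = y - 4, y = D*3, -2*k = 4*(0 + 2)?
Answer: -1/580 ≈ -0.0017241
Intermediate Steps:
k = -4 (k = -2*(0 + 2) = -2*2 = -½*8 = -4)
y = 12 (y = 4*3 = 12)
V = 8 (V = 12 - 4 = 8)
1/(147*k + V) = 1/(147*(-4) + 8) = 1/(-588 + 8) = 1/(-580) = -1/580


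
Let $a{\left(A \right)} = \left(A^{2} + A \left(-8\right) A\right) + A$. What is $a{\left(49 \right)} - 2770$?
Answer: $-19528$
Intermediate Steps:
$a{\left(A \right)} = A - 7 A^{2}$ ($a{\left(A \right)} = \left(A^{2} + - 8 A A\right) + A = \left(A^{2} - 8 A^{2}\right) + A = - 7 A^{2} + A = A - 7 A^{2}$)
$a{\left(49 \right)} - 2770 = 49 \left(1 - 343\right) - 2770 = 49 \left(-342\right) - 2770 = -16758 - 2770 = -19528$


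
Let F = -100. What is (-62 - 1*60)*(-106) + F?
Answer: 12832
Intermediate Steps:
(-62 - 1*60)*(-106) + F = (-62 - 1*60)*(-106) - 100 = (-62 - 60)*(-106) - 100 = -122*(-106) - 100 = 12932 - 100 = 12832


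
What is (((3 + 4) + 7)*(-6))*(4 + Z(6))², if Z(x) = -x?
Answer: -336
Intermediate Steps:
(((3 + 4) + 7)*(-6))*(4 + Z(6))² = (((3 + 4) + 7)*(-6))*(4 - 1*6)² = ((7 + 7)*(-6))*(4 - 6)² = (14*(-6))*(-2)² = -84*4 = -336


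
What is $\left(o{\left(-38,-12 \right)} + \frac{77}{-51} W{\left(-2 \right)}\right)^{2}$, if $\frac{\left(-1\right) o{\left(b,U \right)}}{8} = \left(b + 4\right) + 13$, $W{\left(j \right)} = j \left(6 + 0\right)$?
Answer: $\frac{10010896}{289} \approx 34640.0$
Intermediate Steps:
$W{\left(j \right)} = 6 j$ ($W{\left(j \right)} = j 6 = 6 j$)
$o{\left(b,U \right)} = -136 - 8 b$ ($o{\left(b,U \right)} = - 8 \left(\left(b + 4\right) + 13\right) = - 8 \left(\left(4 + b\right) + 13\right) = - 8 \left(17 + b\right) = -136 - 8 b$)
$\left(o{\left(-38,-12 \right)} + \frac{77}{-51} W{\left(-2 \right)}\right)^{2} = \left(\left(-136 - -304\right) + \frac{77}{-51} \cdot 6 \left(-2\right)\right)^{2} = \left(\left(-136 + 304\right) + 77 \left(- \frac{1}{51}\right) \left(-12\right)\right)^{2} = \left(168 - - \frac{308}{17}\right)^{2} = \left(168 + \frac{308}{17}\right)^{2} = \left(\frac{3164}{17}\right)^{2} = \frac{10010896}{289}$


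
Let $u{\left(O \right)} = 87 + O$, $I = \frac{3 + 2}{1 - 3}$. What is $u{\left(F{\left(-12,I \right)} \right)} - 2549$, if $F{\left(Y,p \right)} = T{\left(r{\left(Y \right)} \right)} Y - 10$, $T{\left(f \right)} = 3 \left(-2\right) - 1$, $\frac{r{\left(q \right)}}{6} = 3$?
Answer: $-2388$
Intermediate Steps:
$r{\left(q \right)} = 18$ ($r{\left(q \right)} = 6 \cdot 3 = 18$)
$T{\left(f \right)} = -7$ ($T{\left(f \right)} = -6 - 1 = -7$)
$I = - \frac{5}{2}$ ($I = \frac{5}{-2} = 5 \left(- \frac{1}{2}\right) = - \frac{5}{2} \approx -2.5$)
$F{\left(Y,p \right)} = -10 - 7 Y$ ($F{\left(Y,p \right)} = - 7 Y - 10 = -10 - 7 Y$)
$u{\left(F{\left(-12,I \right)} \right)} - 2549 = \left(87 - -74\right) - 2549 = \left(87 + \left(-10 + 84\right)\right) - 2549 = \left(87 + 74\right) - 2549 = 161 - 2549 = -2388$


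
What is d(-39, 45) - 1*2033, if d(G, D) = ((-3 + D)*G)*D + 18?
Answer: -75725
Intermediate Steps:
d(G, D) = 18 + D*G*(-3 + D) (d(G, D) = (G*(-3 + D))*D + 18 = D*G*(-3 + D) + 18 = 18 + D*G*(-3 + D))
d(-39, 45) - 1*2033 = (18 - 39*45**2 - 3*45*(-39)) - 1*2033 = (18 - 39*2025 + 5265) - 2033 = (18 - 78975 + 5265) - 2033 = -73692 - 2033 = -75725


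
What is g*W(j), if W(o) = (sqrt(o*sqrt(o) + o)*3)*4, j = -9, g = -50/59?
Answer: -1800*sqrt(-1 - 3*I)/59 ≈ -31.722 + 44.012*I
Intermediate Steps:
g = -50/59 (g = -50*1/59 = -50/59 ≈ -0.84746)
W(o) = 12*sqrt(o + o**(3/2)) (W(o) = (sqrt(o**(3/2) + o)*3)*4 = (sqrt(o + o**(3/2))*3)*4 = (3*sqrt(o + o**(3/2)))*4 = 12*sqrt(o + o**(3/2)))
g*W(j) = -600*sqrt(-9 + (-9)**(3/2))/59 = -600*sqrt(-9 - 27*I)/59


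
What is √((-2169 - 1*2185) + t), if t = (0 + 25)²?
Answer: I*√3729 ≈ 61.066*I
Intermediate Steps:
t = 625 (t = 25² = 625)
√((-2169 - 1*2185) + t) = √((-2169 - 1*2185) + 625) = √((-2169 - 2185) + 625) = √(-4354 + 625) = √(-3729) = I*√3729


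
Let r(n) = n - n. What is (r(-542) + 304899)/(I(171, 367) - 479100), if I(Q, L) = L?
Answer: -304899/478733 ≈ -0.63689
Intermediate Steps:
r(n) = 0
(r(-542) + 304899)/(I(171, 367) - 479100) = (0 + 304899)/(367 - 479100) = 304899/(-478733) = 304899*(-1/478733) = -304899/478733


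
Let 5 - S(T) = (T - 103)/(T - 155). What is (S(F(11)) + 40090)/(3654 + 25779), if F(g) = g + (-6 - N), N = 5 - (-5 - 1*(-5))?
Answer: 6214622/4562115 ≈ 1.3622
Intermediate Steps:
N = 5 (N = 5 - (-5 + 5) = 5 - 1*0 = 5 + 0 = 5)
F(g) = -11 + g (F(g) = g + (-6 - 1*5) = g + (-6 - 5) = g - 11 = -11 + g)
S(T) = 5 - (-103 + T)/(-155 + T) (S(T) = 5 - (T - 103)/(T - 155) = 5 - (-103 + T)/(-155 + T))
(S(F(11)) + 40090)/(3654 + 25779) = (4*(-168 + (-11 + 11))/(-155 + (-11 + 11)) + 40090)/(3654 + 25779) = (4*(-168 + 0)/(-155 + 0) + 40090)/29433 = (4*(-168)/(-155) + 40090)*(1/29433) = (4*(-1/155)*(-168) + 40090)*(1/29433) = (672/155 + 40090)*(1/29433) = (6214622/155)*(1/29433) = 6214622/4562115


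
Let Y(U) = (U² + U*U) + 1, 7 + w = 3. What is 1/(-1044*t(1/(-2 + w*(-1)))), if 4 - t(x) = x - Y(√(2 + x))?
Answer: -1/9918 ≈ -0.00010083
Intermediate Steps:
w = -4 (w = -7 + 3 = -4)
Y(U) = 1 + 2*U² (Y(U) = (U² + U²) + 1 = 2*U² + 1 = 1 + 2*U²)
t(x) = 9 + x (t(x) = 4 - (x - (1 + 2*(√(2 + x))²)) = 4 - (x - (1 + 2*(2 + x))) = 4 - (x - (1 + (4 + 2*x))) = 4 - (x - (5 + 2*x)) = 4 - (x + (-5 - 2*x)) = 4 - (-5 - x) = 4 + (5 + x) = 9 + x)
1/(-1044*t(1/(-2 + w*(-1)))) = 1/(-1044*(9 + 1/(-2 - 4*(-1)))) = 1/(-1044*(9 + 1/(-2 + 4))) = 1/(-1044*(9 + 1/2)) = 1/(-1044*(9 + ½)) = 1/(-1044*19/2) = 1/(-9918) = -1/9918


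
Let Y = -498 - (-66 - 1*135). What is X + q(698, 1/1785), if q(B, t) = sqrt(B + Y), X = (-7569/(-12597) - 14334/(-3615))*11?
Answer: 254133407/5059795 + sqrt(401) ≈ 70.251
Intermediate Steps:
Y = -297 (Y = -498 - (-66 - 135) = -498 - 1*(-201) = -498 + 201 = -297)
X = 254133407/5059795 (X = (-7569*(-1/12597) - 14334*(-1/3615))*11 = (2523/4199 + 4778/1205)*11 = (23103037/5059795)*11 = 254133407/5059795 ≈ 50.226)
q(B, t) = sqrt(-297 + B) (q(B, t) = sqrt(B - 297) = sqrt(-297 + B))
X + q(698, 1/1785) = 254133407/5059795 + sqrt(-297 + 698) = 254133407/5059795 + sqrt(401)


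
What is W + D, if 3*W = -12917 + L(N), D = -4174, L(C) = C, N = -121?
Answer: -8520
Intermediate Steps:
W = -4346 (W = (-12917 - 121)/3 = (1/3)*(-13038) = -4346)
W + D = -4346 - 4174 = -8520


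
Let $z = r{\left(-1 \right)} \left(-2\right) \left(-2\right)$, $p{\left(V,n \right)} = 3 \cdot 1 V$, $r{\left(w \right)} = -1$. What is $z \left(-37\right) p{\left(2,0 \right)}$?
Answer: $888$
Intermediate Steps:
$p{\left(V,n \right)} = 3 V$
$z = -4$ ($z = \left(-1\right) \left(-2\right) \left(-2\right) = 2 \left(-2\right) = -4$)
$z \left(-37\right) p{\left(2,0 \right)} = \left(-4\right) \left(-37\right) 3 \cdot 2 = 148 \cdot 6 = 888$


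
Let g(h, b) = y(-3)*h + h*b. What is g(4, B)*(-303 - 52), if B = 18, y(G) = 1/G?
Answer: -75260/3 ≈ -25087.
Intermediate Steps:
g(h, b) = -h/3 + b*h (g(h, b) = h/(-3) + h*b = -h/3 + b*h)
g(4, B)*(-303 - 52) = (4*(-⅓ + 18))*(-303 - 52) = (4*(53/3))*(-355) = (212/3)*(-355) = -75260/3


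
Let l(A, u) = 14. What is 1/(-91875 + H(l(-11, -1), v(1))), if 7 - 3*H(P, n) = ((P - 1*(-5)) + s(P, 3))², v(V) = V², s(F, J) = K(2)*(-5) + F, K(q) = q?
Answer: -1/92049 ≈ -1.0864e-5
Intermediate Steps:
s(F, J) = -10 + F (s(F, J) = 2*(-5) + F = -10 + F)
H(P, n) = 7/3 - (-5 + 2*P)²/3 (H(P, n) = 7/3 - ((P - 1*(-5)) + (-10 + P))²/3 = 7/3 - ((P + 5) + (-10 + P))²/3 = 7/3 - ((5 + P) + (-10 + P))²/3 = 7/3 - (-5 + 2*P)²/3)
1/(-91875 + H(l(-11, -1), v(1))) = 1/(-91875 + (7/3 - (-5 + 2*14)²/3)) = 1/(-91875 + (7/3 - (-5 + 28)²/3)) = 1/(-91875 + (7/3 - ⅓*23²)) = 1/(-91875 + (7/3 - ⅓*529)) = 1/(-91875 + (7/3 - 529/3)) = 1/(-91875 - 174) = 1/(-92049) = -1/92049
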